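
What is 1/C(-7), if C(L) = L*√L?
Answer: I*√7/49 ≈ 0.053995*I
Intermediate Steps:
C(L) = L^(3/2)
1/C(-7) = 1/((-7)^(3/2)) = 1/(-7*I*√7) = I*√7/49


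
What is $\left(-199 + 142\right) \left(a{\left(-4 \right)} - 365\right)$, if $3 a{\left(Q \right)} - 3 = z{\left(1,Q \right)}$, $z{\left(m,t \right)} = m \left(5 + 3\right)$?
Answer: $20596$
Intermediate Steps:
$z{\left(m,t \right)} = 8 m$ ($z{\left(m,t \right)} = m 8 = 8 m$)
$a{\left(Q \right)} = \frac{11}{3}$ ($a{\left(Q \right)} = 1 + \frac{8 \cdot 1}{3} = 1 + \frac{1}{3} \cdot 8 = 1 + \frac{8}{3} = \frac{11}{3}$)
$\left(-199 + 142\right) \left(a{\left(-4 \right)} - 365\right) = \left(-199 + 142\right) \left(\frac{11}{3} - 365\right) = \left(-57\right) \left(- \frac{1084}{3}\right) = 20596$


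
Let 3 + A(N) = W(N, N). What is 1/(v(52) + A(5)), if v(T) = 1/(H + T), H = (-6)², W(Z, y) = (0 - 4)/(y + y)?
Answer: -440/1491 ≈ -0.29510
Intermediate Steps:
W(Z, y) = -2/y (W(Z, y) = -4*1/(2*y) = -2/y)
H = 36
v(T) = 1/(36 + T)
A(N) = -3 - 2/N
1/(v(52) + A(5)) = 1/(1/(36 + 52) + (-3 - 2/5)) = 1/(1/88 + (-3 - 2*⅕)) = 1/(1/88 + (-3 - ⅖)) = 1/(1/88 - 17/5) = 1/(-1491/440) = -440/1491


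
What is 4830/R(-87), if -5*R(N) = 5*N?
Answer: 1610/29 ≈ 55.517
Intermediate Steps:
R(N) = -N
4830/R(-87) = 4830/((-1*(-87))) = 4830/87 = 4830*(1/87) = 1610/29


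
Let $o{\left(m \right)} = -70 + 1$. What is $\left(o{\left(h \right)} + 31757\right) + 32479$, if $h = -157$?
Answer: $64167$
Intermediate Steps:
$o{\left(m \right)} = -69$
$\left(o{\left(h \right)} + 31757\right) + 32479 = \left(-69 + 31757\right) + 32479 = 31688 + 32479 = 64167$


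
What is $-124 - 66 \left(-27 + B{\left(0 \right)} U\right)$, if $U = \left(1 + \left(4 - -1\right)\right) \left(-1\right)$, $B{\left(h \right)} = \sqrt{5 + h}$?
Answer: $1658 + 396 \sqrt{5} \approx 2543.5$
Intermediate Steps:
$U = -6$ ($U = \left(1 + \left(4 + 1\right)\right) \left(-1\right) = \left(1 + 5\right) \left(-1\right) = 6 \left(-1\right) = -6$)
$-124 - 66 \left(-27 + B{\left(0 \right)} U\right) = -124 - 66 \left(-27 + \sqrt{5 + 0} \left(-6\right)\right) = -124 - 66 \left(-27 + \sqrt{5} \left(-6\right)\right) = -124 - 66 \left(-27 - 6 \sqrt{5}\right) = -124 + \left(1782 + 396 \sqrt{5}\right) = 1658 + 396 \sqrt{5}$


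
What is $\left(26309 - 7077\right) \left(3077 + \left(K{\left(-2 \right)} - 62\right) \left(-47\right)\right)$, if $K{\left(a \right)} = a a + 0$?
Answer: $111603296$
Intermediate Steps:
$K{\left(a \right)} = a^{2}$ ($K{\left(a \right)} = a^{2} + 0 = a^{2}$)
$\left(26309 - 7077\right) \left(3077 + \left(K{\left(-2 \right)} - 62\right) \left(-47\right)\right) = \left(26309 - 7077\right) \left(3077 + \left(\left(-2\right)^{2} - 62\right) \left(-47\right)\right) = 19232 \left(3077 + \left(4 - 62\right) \left(-47\right)\right) = 19232 \left(3077 - -2726\right) = 19232 \left(3077 + 2726\right) = 19232 \cdot 5803 = 111603296$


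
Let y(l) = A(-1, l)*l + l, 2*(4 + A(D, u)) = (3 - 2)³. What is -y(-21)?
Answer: -105/2 ≈ -52.500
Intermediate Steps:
A(D, u) = -7/2 (A(D, u) = -4 + (3 - 2)³/2 = -4 + (½)*1³ = -4 + (½)*1 = -4 + ½ = -7/2)
y(l) = -5*l/2 (y(l) = -7*l/2 + l = -5*l/2)
-y(-21) = -(-5)*(-21)/2 = -1*105/2 = -105/2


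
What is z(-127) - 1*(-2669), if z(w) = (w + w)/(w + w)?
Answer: 2670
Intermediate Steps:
z(w) = 1 (z(w) = (2*w)/((2*w)) = (2*w)*(1/(2*w)) = 1)
z(-127) - 1*(-2669) = 1 - 1*(-2669) = 1 + 2669 = 2670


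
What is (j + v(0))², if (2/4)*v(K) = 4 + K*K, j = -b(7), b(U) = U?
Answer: 1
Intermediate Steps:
j = -7 (j = -1*7 = -7)
v(K) = 8 + 2*K² (v(K) = 2*(4 + K*K) = 2*(4 + K²) = 8 + 2*K²)
(j + v(0))² = (-7 + (8 + 2*0²))² = (-7 + (8 + 2*0))² = (-7 + (8 + 0))² = (-7 + 8)² = 1² = 1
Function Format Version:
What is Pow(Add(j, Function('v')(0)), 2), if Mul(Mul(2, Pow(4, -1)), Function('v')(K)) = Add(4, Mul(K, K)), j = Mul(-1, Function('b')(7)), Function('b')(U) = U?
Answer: 1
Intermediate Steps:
j = -7 (j = Mul(-1, 7) = -7)
Function('v')(K) = Add(8, Mul(2, Pow(K, 2))) (Function('v')(K) = Mul(2, Add(4, Mul(K, K))) = Mul(2, Add(4, Pow(K, 2))) = Add(8, Mul(2, Pow(K, 2))))
Pow(Add(j, Function('v')(0)), 2) = Pow(Add(-7, Add(8, Mul(2, Pow(0, 2)))), 2) = Pow(Add(-7, Add(8, Mul(2, 0))), 2) = Pow(Add(-7, Add(8, 0)), 2) = Pow(Add(-7, 8), 2) = Pow(1, 2) = 1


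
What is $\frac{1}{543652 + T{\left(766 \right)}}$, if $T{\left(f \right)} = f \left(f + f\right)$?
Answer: $\frac{1}{1717164} \approx 5.8236 \cdot 10^{-7}$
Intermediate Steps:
$T{\left(f \right)} = 2 f^{2}$ ($T{\left(f \right)} = f 2 f = 2 f^{2}$)
$\frac{1}{543652 + T{\left(766 \right)}} = \frac{1}{543652 + 2 \cdot 766^{2}} = \frac{1}{543652 + 2 \cdot 586756} = \frac{1}{543652 + 1173512} = \frac{1}{1717164}$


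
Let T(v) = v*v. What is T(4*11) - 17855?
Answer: -15919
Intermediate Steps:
T(v) = v**2
T(4*11) - 17855 = (4*11)**2 - 17855 = 44**2 - 17855 = 1936 - 17855 = -15919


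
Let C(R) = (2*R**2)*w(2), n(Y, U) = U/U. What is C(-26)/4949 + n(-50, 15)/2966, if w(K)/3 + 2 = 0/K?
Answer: -24055243/14678734 ≈ -1.6388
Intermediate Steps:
n(Y, U) = 1
w(K) = -6 (w(K) = -6 + 3*(0/K) = -6 + 3*0 = -6 + 0 = -6)
C(R) = -12*R**2 (C(R) = (2*R**2)*(-6) = -12*R**2)
C(-26)/4949 + n(-50, 15)/2966 = -12*(-26)**2/4949 + 1/2966 = -12*676*(1/4949) + 1*(1/2966) = -8112*1/4949 + 1/2966 = -8112/4949 + 1/2966 = -24055243/14678734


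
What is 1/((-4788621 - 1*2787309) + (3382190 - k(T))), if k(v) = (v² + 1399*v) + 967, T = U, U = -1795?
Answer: -1/4905527 ≈ -2.0385e-7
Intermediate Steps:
T = -1795
k(v) = 967 + v² + 1399*v
1/((-4788621 - 1*2787309) + (3382190 - k(T))) = 1/((-4788621 - 1*2787309) + (3382190 - (967 + (-1795)² + 1399*(-1795)))) = 1/((-4788621 - 2787309) + (3382190 - (967 + 3222025 - 2511205))) = 1/(-7575930 + (3382190 - 1*711787)) = 1/(-7575930 + (3382190 - 711787)) = 1/(-7575930 + 2670403) = 1/(-4905527) = -1/4905527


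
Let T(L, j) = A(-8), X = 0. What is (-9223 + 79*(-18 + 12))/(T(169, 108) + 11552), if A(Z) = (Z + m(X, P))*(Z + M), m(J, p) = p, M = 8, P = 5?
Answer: -9697/11552 ≈ -0.83942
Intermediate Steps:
A(Z) = (5 + Z)*(8 + Z) (A(Z) = (Z + 5)*(Z + 8) = (5 + Z)*(8 + Z))
T(L, j) = 0 (T(L, j) = 40 + (-8)² + 13*(-8) = 40 + 64 - 104 = 0)
(-9223 + 79*(-18 + 12))/(T(169, 108) + 11552) = (-9223 + 79*(-18 + 12))/(0 + 11552) = (-9223 + 79*(-6))/11552 = (-9223 - 474)*(1/11552) = -9697*1/11552 = -9697/11552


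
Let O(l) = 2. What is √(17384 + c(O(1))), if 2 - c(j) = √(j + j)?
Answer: 2*√4346 ≈ 131.85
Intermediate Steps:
c(j) = 2 - √2*√j (c(j) = 2 - √(j + j) = 2 - √(2*j) = 2 - √2*√j)
√(17384 + c(O(1))) = √(17384 + (2 - √2*√2)) = √(17384 + (2 - 2)) = √(17384 + 0) = √17384 = 2*√4346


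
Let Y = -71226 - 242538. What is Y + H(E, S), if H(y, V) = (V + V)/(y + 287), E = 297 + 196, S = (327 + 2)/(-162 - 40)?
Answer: -24718328249/78780 ≈ -3.1376e+5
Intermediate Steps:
Y = -313764
S = -329/202 (S = 329/(-202) = 329*(-1/202) = -329/202 ≈ -1.6287)
E = 493
H(y, V) = 2*V/(287 + y) (H(y, V) = (2*V)/(287 + y) = 2*V/(287 + y))
Y + H(E, S) = -313764 + 2*(-329/202)/(287 + 493) = -313764 + 2*(-329/202)/780 = -313764 + 2*(-329/202)*(1/780) = -313764 - 329/78780 = -24718328249/78780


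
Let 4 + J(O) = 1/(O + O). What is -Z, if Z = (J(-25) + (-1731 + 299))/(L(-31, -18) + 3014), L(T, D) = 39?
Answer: 71801/152650 ≈ 0.47036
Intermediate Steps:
J(O) = -4 + 1/(2*O) (J(O) = -4 + 1/(O + O) = -4 + 1/(2*O))
Z = -71801/152650 (Z = ((-4 + (1/2)/(-25)) + (-1731 + 299))/(39 + 3014) = ((-4 + (1/2)*(-1/25)) - 1432)/3053 = ((-4 - 1/50) - 1432)*(1/3053) = (-201/50 - 1432)*(1/3053) = -71801/50*1/3053 = -71801/152650 ≈ -0.47036)
-Z = -1*(-71801/152650) = 71801/152650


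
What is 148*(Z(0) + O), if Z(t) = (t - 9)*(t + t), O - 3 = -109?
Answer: -15688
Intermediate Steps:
O = -106 (O = 3 - 109 = -106)
Z(t) = 2*t*(-9 + t) (Z(t) = (-9 + t)*(2*t) = 2*t*(-9 + t))
148*(Z(0) + O) = 148*(2*0*(-9 + 0) - 106) = 148*(2*0*(-9) - 106) = 148*(0 - 106) = 148*(-106) = -15688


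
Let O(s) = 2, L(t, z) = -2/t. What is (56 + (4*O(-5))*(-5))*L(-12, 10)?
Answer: 8/3 ≈ 2.6667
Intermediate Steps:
(56 + (4*O(-5))*(-5))*L(-12, 10) = (56 + (4*2)*(-5))*(-2/(-12)) = (56 + 8*(-5))*(-2*(-1/12)) = (56 - 40)*(⅙) = 16*(⅙) = 8/3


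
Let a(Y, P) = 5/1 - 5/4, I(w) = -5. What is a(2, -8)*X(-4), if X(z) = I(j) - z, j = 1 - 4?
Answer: -15/4 ≈ -3.7500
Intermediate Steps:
j = -3
X(z) = -5 - z
a(Y, P) = 15/4 (a(Y, P) = 5*1 - 5*1/4 = 5 - 5/4 = 15/4)
a(2, -8)*X(-4) = 15*(-5 - 1*(-4))/4 = 15*(-5 + 4)/4 = (15/4)*(-1) = -15/4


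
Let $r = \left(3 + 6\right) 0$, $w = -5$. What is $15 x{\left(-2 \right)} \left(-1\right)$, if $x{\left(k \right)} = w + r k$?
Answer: $75$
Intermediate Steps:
$r = 0$ ($r = 9 \cdot 0 = 0$)
$x{\left(k \right)} = -5$ ($x{\left(k \right)} = -5 + 0 k = -5 + 0 = -5$)
$15 x{\left(-2 \right)} \left(-1\right) = 15 \left(-5\right) \left(-1\right) = \left(-75\right) \left(-1\right) = 75$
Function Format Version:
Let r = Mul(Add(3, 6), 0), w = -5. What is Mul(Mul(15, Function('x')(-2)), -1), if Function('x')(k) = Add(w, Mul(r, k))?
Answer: 75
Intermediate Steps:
r = 0 (r = Mul(9, 0) = 0)
Function('x')(k) = -5 (Function('x')(k) = Add(-5, Mul(0, k)) = Add(-5, 0) = -5)
Mul(Mul(15, Function('x')(-2)), -1) = Mul(Mul(15, -5), -1) = Mul(-75, -1) = 75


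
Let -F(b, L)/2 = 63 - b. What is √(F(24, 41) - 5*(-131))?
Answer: √577 ≈ 24.021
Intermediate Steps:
F(b, L) = -126 + 2*b (F(b, L) = -2*(63 - b) = -126 + 2*b)
√(F(24, 41) - 5*(-131)) = √((-126 + 2*24) - 5*(-131)) = √((-126 + 48) + 655) = √(-78 + 655) = √577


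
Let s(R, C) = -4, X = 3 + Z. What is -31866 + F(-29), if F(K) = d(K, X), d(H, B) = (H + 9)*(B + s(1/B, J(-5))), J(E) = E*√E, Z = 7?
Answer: -31986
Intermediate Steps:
J(E) = E^(3/2)
X = 10 (X = 3 + 7 = 10)
d(H, B) = (-4 + B)*(9 + H) (d(H, B) = (H + 9)*(B - 4) = (9 + H)*(-4 + B) = (-4 + B)*(9 + H))
F(K) = 54 + 6*K (F(K) = -36 - 4*K + 9*10 + 10*K = -36 - 4*K + 90 + 10*K = 54 + 6*K)
-31866 + F(-29) = -31866 + (54 + 6*(-29)) = -31866 + (54 - 174) = -31866 - 120 = -31986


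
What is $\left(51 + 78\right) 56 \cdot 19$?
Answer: $137256$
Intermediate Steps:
$\left(51 + 78\right) 56 \cdot 19 = 129 \cdot 56 \cdot 19 = 7224 \cdot 19 = 137256$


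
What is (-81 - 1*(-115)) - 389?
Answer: -355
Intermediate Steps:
(-81 - 1*(-115)) - 389 = (-81 + 115) - 389 = 34 - 389 = -355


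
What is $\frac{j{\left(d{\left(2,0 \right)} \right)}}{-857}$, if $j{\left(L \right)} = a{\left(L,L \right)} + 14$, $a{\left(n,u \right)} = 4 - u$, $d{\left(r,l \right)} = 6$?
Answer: $- \frac{12}{857} \approx -0.014002$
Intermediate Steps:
$j{\left(L \right)} = 18 - L$ ($j{\left(L \right)} = \left(4 - L\right) + 14 = 18 - L$)
$\frac{j{\left(d{\left(2,0 \right)} \right)}}{-857} = \frac{18 - 6}{-857} = \left(18 - 6\right) \left(- \frac{1}{857}\right) = 12 \left(- \frac{1}{857}\right) = - \frac{12}{857}$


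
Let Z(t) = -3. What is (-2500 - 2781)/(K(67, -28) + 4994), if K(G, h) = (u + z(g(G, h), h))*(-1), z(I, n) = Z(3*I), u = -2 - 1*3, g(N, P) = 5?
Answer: -5281/5002 ≈ -1.0558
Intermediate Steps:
u = -5 (u = -2 - 3 = -5)
z(I, n) = -3
K(G, h) = 8 (K(G, h) = (-5 - 3)*(-1) = -8*(-1) = 8)
(-2500 - 2781)/(K(67, -28) + 4994) = (-2500 - 2781)/(8 + 4994) = -5281/5002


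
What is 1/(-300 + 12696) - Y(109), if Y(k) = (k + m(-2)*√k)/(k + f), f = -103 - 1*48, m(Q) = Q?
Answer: 75067/28924 - √109/21 ≈ 2.0982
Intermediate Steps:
f = -151 (f = -103 - 48 = -151)
Y(k) = (k - 2*√k)/(-151 + k) (Y(k) = (k - 2*√k)/(k - 151) = (k - 2*√k)/(-151 + k))
1/(-300 + 12696) - Y(109) = 1/(-300 + 12696) - (109 - 2*√109)/(-151 + 109) = 1/12396 - (109 - 2*√109)/(-42) = 1/12396 - (-1)*(109 - 2*√109)/42 = 1/12396 - (-109/42 + √109/21) = 1/12396 + (109/42 - √109/21) = 75067/28924 - √109/21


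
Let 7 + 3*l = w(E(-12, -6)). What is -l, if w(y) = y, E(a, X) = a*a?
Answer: -137/3 ≈ -45.667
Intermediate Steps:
E(a, X) = a**2
l = 137/3 (l = -7/3 + (1/3)*(-12)**2 = -7/3 + (1/3)*144 = -7/3 + 48 = 137/3 ≈ 45.667)
-l = -1*137/3 = -137/3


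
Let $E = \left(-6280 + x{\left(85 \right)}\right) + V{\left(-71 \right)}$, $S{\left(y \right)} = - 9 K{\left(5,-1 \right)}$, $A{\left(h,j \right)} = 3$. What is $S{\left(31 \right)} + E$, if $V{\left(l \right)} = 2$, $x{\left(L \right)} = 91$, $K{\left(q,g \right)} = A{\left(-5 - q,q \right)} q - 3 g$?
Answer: $-6349$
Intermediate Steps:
$K{\left(q,g \right)} = - 3 g + 3 q$ ($K{\left(q,g \right)} = 3 q - 3 g = - 3 g + 3 q$)
$S{\left(y \right)} = -162$ ($S{\left(y \right)} = - 9 \left(\left(-3\right) \left(-1\right) + 3 \cdot 5\right) = - 9 \left(3 + 15\right) = \left(-9\right) 18 = -162$)
$E = -6187$ ($E = \left(-6280 + 91\right) + 2 = -6189 + 2 = -6187$)
$S{\left(31 \right)} + E = -162 - 6187 = -6349$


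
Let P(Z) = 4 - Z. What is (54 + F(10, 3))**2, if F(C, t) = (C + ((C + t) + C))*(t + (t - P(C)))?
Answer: 202500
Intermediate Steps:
F(C, t) = (t + 3*C)*(-4 + C + 2*t) (F(C, t) = (C + ((C + t) + C))*(t + (t - (4 - C))) = (C + (t + 2*C))*(t + (t + (-4 + C))) = (t + 3*C)*(t + (-4 + C + t)) = (t + 3*C)*(-4 + C + 2*t))
(54 + F(10, 3))**2 = (54 + (2*3**2 + 3*(-4 + 10) + 3*10*(-4 + 10) + 6*10*3))**2 = (54 + (2*9 + 3*6 + 3*10*6 + 180))**2 = (54 + (18 + 18 + 180 + 180))**2 = (54 + 396)**2 = 450**2 = 202500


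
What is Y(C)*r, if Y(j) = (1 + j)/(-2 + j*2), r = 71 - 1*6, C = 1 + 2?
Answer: 65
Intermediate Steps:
C = 3
r = 65 (r = 71 - 6 = 65)
Y(j) = (1 + j)/(-2 + 2*j)
Y(C)*r = ((1 + 3)/(2*(-1 + 3)))*65 = ((½)*4/2)*65 = ((½)*(½)*4)*65 = 1*65 = 65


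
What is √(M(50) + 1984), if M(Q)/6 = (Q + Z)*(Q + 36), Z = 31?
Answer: 2*√10945 ≈ 209.24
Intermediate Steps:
M(Q) = 6*(31 + Q)*(36 + Q) (M(Q) = 6*((Q + 31)*(Q + 36)) = 6*((31 + Q)*(36 + Q)) = 6*(31 + Q)*(36 + Q))
√(M(50) + 1984) = √((6696 + 6*50² + 402*50) + 1984) = √((6696 + 6*2500 + 20100) + 1984) = √((6696 + 15000 + 20100) + 1984) = √(41796 + 1984) = √43780 = 2*√10945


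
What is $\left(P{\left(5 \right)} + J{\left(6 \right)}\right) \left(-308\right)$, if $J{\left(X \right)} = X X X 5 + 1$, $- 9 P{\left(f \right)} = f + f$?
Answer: $- \frac{2993452}{9} \approx -3.3261 \cdot 10^{5}$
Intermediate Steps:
$P{\left(f \right)} = - \frac{2 f}{9}$ ($P{\left(f \right)} = - \frac{f + f}{9} = - \frac{2 f}{9}$)
$J{\left(X \right)} = 1 + 5 X^{3}$ ($J{\left(X \right)} = X^{2} X 5 + 1 = X^{3} \cdot 5 + 1 = 5 X^{3} + 1 = 1 + 5 X^{3}$)
$\left(P{\left(5 \right)} + J{\left(6 \right)}\right) \left(-308\right) = \left(\left(- \frac{2}{9}\right) 5 + \left(1 + 5 \cdot 6^{3}\right)\right) \left(-308\right) = \left(- \frac{10}{9} + \left(1 + 5 \cdot 216\right)\right) \left(-308\right) = \left(- \frac{10}{9} + \left(1 + 1080\right)\right) \left(-308\right) = \left(- \frac{10}{9} + 1081\right) \left(-308\right) = \frac{9719}{9} \left(-308\right) = - \frac{2993452}{9}$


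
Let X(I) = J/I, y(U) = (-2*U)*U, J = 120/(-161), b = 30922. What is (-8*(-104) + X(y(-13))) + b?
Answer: 863994646/27209 ≈ 31754.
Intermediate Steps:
J = -120/161 (J = 120*(-1/161) = -120/161 ≈ -0.74534)
y(U) = -2*U²
X(I) = -120/(161*I)
(-8*(-104) + X(y(-13))) + b = (-8*(-104) - 120/(161*((-2*(-13)²)))) + 30922 = (832 - 120/(161*((-2*169)))) + 30922 = (832 - 120/161/(-338)) + 30922 = (832 - 120/161*(-1/338)) + 30922 = (832 + 60/27209) + 30922 = 22637948/27209 + 30922 = 863994646/27209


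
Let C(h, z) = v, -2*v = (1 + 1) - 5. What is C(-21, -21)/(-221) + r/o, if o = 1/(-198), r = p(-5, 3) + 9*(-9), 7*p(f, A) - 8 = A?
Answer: 48658875/3094 ≈ 15727.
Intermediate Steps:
v = 3/2 (v = -((1 + 1) - 5)/2 = -(2 - 5)/2 = -½*(-3) = 3/2 ≈ 1.5000)
p(f, A) = 8/7 + A/7
C(h, z) = 3/2
r = -556/7 (r = (8/7 + (⅐)*3) + 9*(-9) = (8/7 + 3/7) - 81 = 11/7 - 81 = -556/7 ≈ -79.429)
o = -1/198 ≈ -0.0050505
C(-21, -21)/(-221) + r/o = (3/2)/(-221) - 556/(7*(-1/198)) = (3/2)*(-1/221) - 556/7*(-198) = -3/442 + 110088/7 = 48658875/3094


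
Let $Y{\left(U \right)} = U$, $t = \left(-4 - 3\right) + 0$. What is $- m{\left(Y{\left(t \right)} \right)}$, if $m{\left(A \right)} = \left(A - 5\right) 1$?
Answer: $12$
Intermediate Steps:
$t = -7$ ($t = -7 + 0 = -7$)
$m{\left(A \right)} = -5 + A$ ($m{\left(A \right)} = \left(-5 + A\right) 1 = -5 + A$)
$- m{\left(Y{\left(t \right)} \right)} = - (-5 - 7) = \left(-1\right) \left(-12\right) = 12$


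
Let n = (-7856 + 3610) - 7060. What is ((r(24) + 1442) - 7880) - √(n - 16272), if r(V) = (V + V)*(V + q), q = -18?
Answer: -6150 - I*√27578 ≈ -6150.0 - 166.07*I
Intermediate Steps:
n = -11306 (n = -4246 - 7060 = -11306)
r(V) = 2*V*(-18 + V) (r(V) = (V + V)*(V - 18) = (2*V)*(-18 + V) = 2*V*(-18 + V))
((r(24) + 1442) - 7880) - √(n - 16272) = ((2*24*(-18 + 24) + 1442) - 7880) - √(-11306 - 16272) = ((2*24*6 + 1442) - 7880) - √(-27578) = ((288 + 1442) - 7880) - I*√27578 = (1730 - 7880) - I*√27578 = -6150 - I*√27578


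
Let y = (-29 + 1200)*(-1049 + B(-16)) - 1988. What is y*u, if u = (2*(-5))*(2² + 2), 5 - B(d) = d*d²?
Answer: -214314240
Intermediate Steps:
B(d) = 5 - d³ (B(d) = 5 - d*d² = 5 - d³)
y = 3571904 (y = (-29 + 1200)*(-1049 + (5 - 1*(-16)³)) - 1988 = 1171*(-1049 + (5 - 1*(-4096))) - 1988 = 1171*(-1049 + (5 + 4096)) - 1988 = 1171*(-1049 + 4101) - 1988 = 1171*3052 - 1988 = 3573892 - 1988 = 3571904)
u = -60 (u = -10*(4 + 2) = -10*6 = -60)
y*u = 3571904*(-60) = -214314240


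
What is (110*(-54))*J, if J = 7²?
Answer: -291060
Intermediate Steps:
J = 49
(110*(-54))*J = (110*(-54))*49 = -5940*49 = -291060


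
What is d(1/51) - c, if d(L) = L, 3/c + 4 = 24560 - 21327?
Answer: 3076/164679 ≈ 0.018679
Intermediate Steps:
c = 3/3229 (c = 3/(-4 + (24560 - 21327)) = 3/(-4 + 3233) = 3/3229 ≈ 0.00092908)
d(1/51) - c = 1/51 - 1*3/3229 = 1/51 - 3/3229 = 3076/164679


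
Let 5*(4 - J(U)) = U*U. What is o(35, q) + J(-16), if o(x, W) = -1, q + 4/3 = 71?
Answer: -241/5 ≈ -48.200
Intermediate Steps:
q = 209/3 (q = -4/3 + 71 = 209/3 ≈ 69.667)
J(U) = 4 - U²/5 (J(U) = 4 - U*U/5 = 4 - U²/5)
o(35, q) + J(-16) = -1 + (4 - ⅕*(-16)²) = -1 + (4 - ⅕*256) = -1 + (4 - 256/5) = -1 - 236/5 = -241/5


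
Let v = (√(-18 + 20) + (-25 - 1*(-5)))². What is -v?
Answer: -402 + 40*√2 ≈ -345.43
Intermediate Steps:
v = (-20 + √2)² (v = (√2 + (-25 + 5))² = (√2 - 20)² = (-20 + √2)² ≈ 345.43)
-v = -(20 - √2)²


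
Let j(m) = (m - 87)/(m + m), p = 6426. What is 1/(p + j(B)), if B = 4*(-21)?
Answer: 56/359913 ≈ 0.00015559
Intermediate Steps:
B = -84
j(m) = (-87 + m)/(2*m) (j(m) = (-87 + m)/((2*m)) = (-87 + m)*(1/(2*m)) = (-87 + m)/(2*m))
1/(p + j(B)) = 1/(6426 + (½)*(-87 - 84)/(-84)) = 1/(6426 + (½)*(-1/84)*(-171)) = 1/(6426 + 57/56) = 1/(359913/56) = 56/359913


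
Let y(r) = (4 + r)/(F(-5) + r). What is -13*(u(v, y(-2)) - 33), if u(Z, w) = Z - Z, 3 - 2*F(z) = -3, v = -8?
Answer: 429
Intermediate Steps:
F(z) = 3 (F(z) = 3/2 - ½*(-3) = 3/2 + 3/2 = 3)
y(r) = (4 + r)/(3 + r)
u(Z, w) = 0
-13*(u(v, y(-2)) - 33) = -13*(0 - 33) = -13*(-33) = 429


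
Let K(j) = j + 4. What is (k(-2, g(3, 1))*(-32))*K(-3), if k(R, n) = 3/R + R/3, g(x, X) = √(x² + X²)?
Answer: 208/3 ≈ 69.333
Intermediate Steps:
K(j) = 4 + j
g(x, X) = √(X² + x²)
k(R, n) = 3/R + R/3 (k(R, n) = 3/R + R*(⅓) = 3/R + R/3)
(k(-2, g(3, 1))*(-32))*K(-3) = ((3/(-2) + (⅓)*(-2))*(-32))*(4 - 3) = ((3*(-½) - ⅔)*(-32))*1 = ((-3/2 - ⅔)*(-32))*1 = -13/6*(-32)*1 = (208/3)*1 = 208/3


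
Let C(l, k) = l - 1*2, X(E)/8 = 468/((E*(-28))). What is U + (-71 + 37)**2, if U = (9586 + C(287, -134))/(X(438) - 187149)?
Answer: 110547044939/95633295 ≈ 1155.9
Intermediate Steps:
X(E) = -936/(7*E) (X(E) = 8*(468/((E*(-28)))) = 8*(468/((-28*E))) = 8*(468*(-1/(28*E))) = 8*(-117/(7*E)) = -936/(7*E))
C(l, k) = -2 + l (C(l, k) = l - 2 = -2 + l)
U = -5044081/95633295 (U = (9586 + (-2 + 287))/(-936/7/438 - 187149) = (9586 + 285)/(-936/7*1/438 - 187149) = 9871/(-156/511 - 187149) = 9871/(-95633295/511) = 9871*(-511/95633295) = -5044081/95633295 ≈ -0.052744)
U + (-71 + 37)**2 = -5044081/95633295 + (-71 + 37)**2 = -5044081/95633295 + (-34)**2 = -5044081/95633295 + 1156 = 110547044939/95633295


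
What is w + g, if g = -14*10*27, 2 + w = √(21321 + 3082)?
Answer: -3782 + √24403 ≈ -3625.8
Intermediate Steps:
w = -2 + √24403 (w = -2 + √(21321 + 3082) = -2 + √24403 ≈ 154.21)
g = -3780 (g = -140*27 = -3780)
w + g = (-2 + √24403) - 3780 = -3782 + √24403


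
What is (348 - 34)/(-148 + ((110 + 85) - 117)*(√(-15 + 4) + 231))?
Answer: 1402795/79850956 - 6123*I*√11/79850956 ≈ 0.017568 - 0.00025432*I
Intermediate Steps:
(348 - 34)/(-148 + ((110 + 85) - 117)*(√(-15 + 4) + 231)) = 314/(-148 + (195 - 117)*(√(-11) + 231)) = 314/(-148 + 78*(I*√11 + 231)) = 314/(-148 + 78*(231 + I*√11)) = 314/(-148 + (18018 + 78*I*√11)) = 314/(17870 + 78*I*√11)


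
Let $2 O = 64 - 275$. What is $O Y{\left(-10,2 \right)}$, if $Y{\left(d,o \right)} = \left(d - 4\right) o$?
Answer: $2954$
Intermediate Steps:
$Y{\left(d,o \right)} = o \left(-4 + d\right)$ ($Y{\left(d,o \right)} = \left(-4 + d\right) o = o \left(-4 + d\right)$)
$O = - \frac{211}{2}$ ($O = \frac{64 - 275}{2} = \frac{1}{2} \left(-211\right) = - \frac{211}{2} \approx -105.5$)
$O Y{\left(-10,2 \right)} = - \frac{211 \cdot 2 \left(-4 - 10\right)}{2} = - \frac{211 \cdot 2 \left(-14\right)}{2} = \left(- \frac{211}{2}\right) \left(-28\right) = 2954$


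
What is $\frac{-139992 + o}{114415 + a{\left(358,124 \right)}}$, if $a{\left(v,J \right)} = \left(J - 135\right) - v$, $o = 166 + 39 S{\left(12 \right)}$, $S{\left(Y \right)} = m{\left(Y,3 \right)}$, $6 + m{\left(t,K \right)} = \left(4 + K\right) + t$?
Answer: $- \frac{1097}{898} \approx -1.2216$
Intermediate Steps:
$m{\left(t,K \right)} = -2 + K + t$ ($m{\left(t,K \right)} = -6 + \left(\left(4 + K\right) + t\right) = -6 + \left(4 + K + t\right) = -2 + K + t$)
$S{\left(Y \right)} = 1 + Y$ ($S{\left(Y \right)} = -2 + 3 + Y = 1 + Y$)
$o = 673$ ($o = 166 + 39 \left(1 + 12\right) = 166 + 39 \cdot 13 = 166 + 507 = 673$)
$a{\left(v,J \right)} = -135 + J - v$ ($a{\left(v,J \right)} = \left(-135 + J\right) - v = -135 + J - v$)
$\frac{-139992 + o}{114415 + a{\left(358,124 \right)}} = \frac{-139992 + 673}{114415 - 369} = - \frac{139319}{114415 - 369} = - \frac{139319}{114046} = \left(-139319\right) \frac{1}{114046} = - \frac{1097}{898}$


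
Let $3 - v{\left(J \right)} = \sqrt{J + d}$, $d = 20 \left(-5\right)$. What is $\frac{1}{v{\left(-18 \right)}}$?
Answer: $\frac{3}{127} + \frac{i \sqrt{118}}{127} \approx 0.023622 + 0.085534 i$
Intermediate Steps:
$d = -100$
$v{\left(J \right)} = 3 - \sqrt{-100 + J}$ ($v{\left(J \right)} = 3 - \sqrt{J - 100} = 3 - \sqrt{-100 + J}$)
$\frac{1}{v{\left(-18 \right)}} = \frac{1}{3 - \sqrt{-100 - 18}} = \frac{1}{3 - \sqrt{-118}} = \frac{1}{3 - i \sqrt{118}}$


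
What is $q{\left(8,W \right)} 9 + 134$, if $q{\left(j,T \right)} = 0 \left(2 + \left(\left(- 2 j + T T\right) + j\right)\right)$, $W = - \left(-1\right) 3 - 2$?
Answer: $134$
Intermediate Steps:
$W = 1$ ($W = \left(-1\right) \left(-3\right) - 2 = 3 - 2 = 1$)
$q{\left(j,T \right)} = 0$ ($q{\left(j,T \right)} = 0 \left(2 + \left(\left(- 2 j + T^{2}\right) + j\right)\right) = 0 \left(2 + \left(\left(T^{2} - 2 j\right) + j\right)\right) = 0 \left(2 + \left(T^{2} - j\right)\right) = 0 \left(2 + T^{2} - j\right) = 0$)
$q{\left(8,W \right)} 9 + 134 = 0 \cdot 9 + 134 = 0 + 134 = 134$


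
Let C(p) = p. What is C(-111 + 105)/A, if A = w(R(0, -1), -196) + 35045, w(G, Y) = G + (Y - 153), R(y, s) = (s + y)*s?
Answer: -6/34697 ≈ -0.00017293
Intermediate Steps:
R(y, s) = s*(s + y)
w(G, Y) = -153 + G + Y (w(G, Y) = G + (-153 + Y) = -153 + G + Y)
A = 34697 (A = (-153 - (-1 + 0) - 196) + 35045 = (-153 - 1*(-1) - 196) + 35045 = (-153 + 1 - 196) + 35045 = -348 + 35045 = 34697)
C(-111 + 105)/A = (-111 + 105)/34697 = -6*1/34697 = -6/34697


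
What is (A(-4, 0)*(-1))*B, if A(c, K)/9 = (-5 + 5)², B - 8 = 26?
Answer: 0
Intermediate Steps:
B = 34 (B = 8 + 26 = 34)
A(c, K) = 0 (A(c, K) = 9*(-5 + 5)² = 9*0² = 9*0 = 0)
(A(-4, 0)*(-1))*B = (0*(-1))*34 = 0*34 = 0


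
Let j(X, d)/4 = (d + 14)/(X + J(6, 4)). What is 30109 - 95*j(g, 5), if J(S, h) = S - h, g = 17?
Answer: 29729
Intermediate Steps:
j(X, d) = 4*(14 + d)/(2 + X) (j(X, d) = 4*((d + 14)/(X + (6 - 1*4))) = 4*((14 + d)/(X + (6 - 4))) = 4*((14 + d)/(X + 2)) = 4*((14 + d)/(2 + X)) = 4*(14 + d)/(2 + X))
30109 - 95*j(g, 5) = 30109 - 95*4*(14 + 5)/(2 + 17) = 30109 - 95*4*19/19 = 30109 - 95*4*(1/19)*19 = 30109 - 95*4 = 30109 - 1*380 = 30109 - 380 = 29729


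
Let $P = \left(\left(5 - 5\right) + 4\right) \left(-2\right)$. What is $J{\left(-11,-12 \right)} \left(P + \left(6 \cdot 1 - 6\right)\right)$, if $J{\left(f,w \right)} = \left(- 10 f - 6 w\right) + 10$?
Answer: $-1536$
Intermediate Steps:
$P = -8$ ($P = \left(\left(5 - 5\right) + 4\right) \left(-2\right) = \left(0 + 4\right) \left(-2\right) = 4 \left(-2\right) = -8$)
$J{\left(f,w \right)} = 10 - 10 f - 6 w$
$J{\left(-11,-12 \right)} \left(P + \left(6 \cdot 1 - 6\right)\right) = \left(10 - -110 - -72\right) \left(-8 + \left(6 \cdot 1 - 6\right)\right) = \left(10 + 110 + 72\right) \left(-8 + \left(6 - 6\right)\right) = 192 \left(-8 + 0\right) = 192 \left(-8\right) = -1536$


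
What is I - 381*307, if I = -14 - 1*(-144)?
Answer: -116837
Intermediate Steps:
I = 130 (I = -14 + 144 = 130)
I - 381*307 = 130 - 381*307 = 130 - 116967 = -116837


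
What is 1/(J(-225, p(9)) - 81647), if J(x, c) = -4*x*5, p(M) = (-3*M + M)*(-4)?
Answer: -1/77147 ≈ -1.2962e-5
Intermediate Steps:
p(M) = 8*M (p(M) = -2*M*(-4) = 8*M)
J(x, c) = -20*x
1/(J(-225, p(9)) - 81647) = 1/(-20*(-225) - 81647) = 1/(4500 - 81647) = 1/(-77147) = -1/77147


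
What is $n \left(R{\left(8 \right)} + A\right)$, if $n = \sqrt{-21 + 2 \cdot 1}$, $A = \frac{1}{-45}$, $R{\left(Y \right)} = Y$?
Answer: $\frac{359 i \sqrt{19}}{45} \approx 34.774 i$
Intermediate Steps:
$A = - \frac{1}{45} \approx -0.022222$
$n = i \sqrt{19}$ ($n = \sqrt{-21 + 2} = \sqrt{-19} = i \sqrt{19} \approx 4.3589 i$)
$n \left(R{\left(8 \right)} + A\right) = i \sqrt{19} \left(8 - \frac{1}{45}\right) = i \sqrt{19} \cdot \frac{359}{45} = \frac{359 i \sqrt{19}}{45}$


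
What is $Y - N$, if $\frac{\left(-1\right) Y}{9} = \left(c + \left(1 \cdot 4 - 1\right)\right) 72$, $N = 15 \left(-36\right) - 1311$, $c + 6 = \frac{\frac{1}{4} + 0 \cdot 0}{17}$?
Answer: $\frac{64353}{17} \approx 3785.5$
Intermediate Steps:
$c = - \frac{407}{68}$ ($c = -6 + \frac{\frac{1}{4} + 0 \cdot 0}{17} = -6 + \left(\frac{1}{4} + 0\right) \frac{1}{17} = -6 + \frac{1}{4} \cdot \frac{1}{17} = -6 + \frac{1}{68} = - \frac{407}{68} \approx -5.9853$)
$N = -1851$ ($N = -540 - 1311 = -1851$)
$Y = \frac{32886}{17}$ ($Y = - 9 \left(- \frac{407}{68} + \left(1 \cdot 4 - 1\right)\right) 72 = - 9 \left(- \frac{407}{68} + \left(4 - 1\right)\right) 72 = - 9 \left(- \frac{407}{68} + 3\right) 72 = - 9 \left(\left(- \frac{203}{68}\right) 72\right) = \left(-9\right) \left(- \frac{3654}{17}\right) = \frac{32886}{17} \approx 1934.5$)
$Y - N = \frac{32886}{17} - -1851 = \frac{32886}{17} + 1851 = \frac{64353}{17}$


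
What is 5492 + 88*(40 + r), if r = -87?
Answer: 1356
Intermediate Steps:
5492 + 88*(40 + r) = 5492 + 88*(40 - 87) = 5492 + 88*(-47) = 5492 - 4136 = 1356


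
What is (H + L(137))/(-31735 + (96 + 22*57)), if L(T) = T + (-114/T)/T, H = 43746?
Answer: -823639913/570296065 ≈ -1.4442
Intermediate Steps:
L(T) = T - 114/T²
(H + L(137))/(-31735 + (96 + 22*57)) = (43746 + (137 - 114/137²))/(-31735 + (96 + 22*57)) = (43746 + (137 - 114*1/18769))/(-31735 + (96 + 1254)) = (43746 + (137 - 114/18769))/(-31735 + 1350) = (43746 + 2571239/18769)/(-30385) = (823639913/18769)*(-1/30385) = -823639913/570296065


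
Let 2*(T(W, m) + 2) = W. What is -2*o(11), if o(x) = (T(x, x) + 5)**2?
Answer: -289/2 ≈ -144.50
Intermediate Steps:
T(W, m) = -2 + W/2
o(x) = (3 + x/2)**2 (o(x) = ((-2 + x/2) + 5)**2 = (3 + x/2)**2)
-2*o(11) = -(6 + 11)**2/2 = -17**2/2 = -289/2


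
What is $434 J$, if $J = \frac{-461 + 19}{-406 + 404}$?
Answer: $95914$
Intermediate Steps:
$J = 221$ ($J = - \frac{442}{-2} = \left(-442\right) \left(- \frac{1}{2}\right) = 221$)
$434 J = 434 \cdot 221 = 95914$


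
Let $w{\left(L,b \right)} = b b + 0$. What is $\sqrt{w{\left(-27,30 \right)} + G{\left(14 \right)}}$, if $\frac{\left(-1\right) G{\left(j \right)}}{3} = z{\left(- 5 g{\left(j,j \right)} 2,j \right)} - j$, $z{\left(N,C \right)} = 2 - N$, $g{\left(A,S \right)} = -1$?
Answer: $\sqrt{966} \approx 31.081$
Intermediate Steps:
$w{\left(L,b \right)} = b^{2}$ ($w{\left(L,b \right)} = b^{2} + 0 = b^{2}$)
$G{\left(j \right)} = 24 + 3 j$ ($G{\left(j \right)} = - 3 \left(\left(2 - \left(-5\right) \left(-1\right) 2\right) - j\right) = - 3 \left(\left(2 - 5 \cdot 2\right) - j\right) = - 3 \left(\left(2 - 10\right) - j\right) = - 3 \left(-8 - j\right) = 24 + 3 j$)
$\sqrt{w{\left(-27,30 \right)} + G{\left(14 \right)}} = \sqrt{30^{2} + \left(24 + 3 \cdot 14\right)} = \sqrt{900 + \left(24 + 42\right)} = \sqrt{900 + 66} = \sqrt{966}$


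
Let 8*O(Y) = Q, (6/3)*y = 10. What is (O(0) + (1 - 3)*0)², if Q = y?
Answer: 25/64 ≈ 0.39063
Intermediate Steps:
y = 5 (y = (½)*10 = 5)
Q = 5
O(Y) = 5/8 (O(Y) = (⅛)*5 = 5/8)
(O(0) + (1 - 3)*0)² = (5/8 + (1 - 3)*0)² = (5/8 - 2*0)² = (5/8 + 0)² = (5/8)² = 25/64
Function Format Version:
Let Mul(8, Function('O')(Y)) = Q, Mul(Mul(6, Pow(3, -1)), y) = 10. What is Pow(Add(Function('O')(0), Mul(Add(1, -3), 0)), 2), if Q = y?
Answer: Rational(25, 64) ≈ 0.39063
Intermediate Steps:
y = 5 (y = Mul(Rational(1, 2), 10) = 5)
Q = 5
Function('O')(Y) = Rational(5, 8) (Function('O')(Y) = Mul(Rational(1, 8), 5) = Rational(5, 8))
Pow(Add(Function('O')(0), Mul(Add(1, -3), 0)), 2) = Pow(Add(Rational(5, 8), Mul(Add(1, -3), 0)), 2) = Pow(Add(Rational(5, 8), Mul(-2, 0)), 2) = Pow(Add(Rational(5, 8), 0), 2) = Pow(Rational(5, 8), 2) = Rational(25, 64)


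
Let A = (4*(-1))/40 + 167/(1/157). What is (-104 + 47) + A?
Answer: 261619/10 ≈ 26162.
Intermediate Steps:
A = 262189/10 (A = -4*1/40 + 167/(1/157) = -⅒ + 167*157 = -⅒ + 26219 = 262189/10 ≈ 26219.)
(-104 + 47) + A = (-104 + 47) + 262189/10 = -57 + 262189/10 = 261619/10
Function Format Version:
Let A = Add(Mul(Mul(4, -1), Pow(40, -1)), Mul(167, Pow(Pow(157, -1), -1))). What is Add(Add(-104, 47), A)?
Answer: Rational(261619, 10) ≈ 26162.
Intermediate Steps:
A = Rational(262189, 10) (A = Add(Mul(-4, Rational(1, 40)), Mul(167, Pow(Rational(1, 157), -1))) = Add(Rational(-1, 10), Mul(167, 157)) = Add(Rational(-1, 10), 26219) = Rational(262189, 10) ≈ 26219.)
Add(Add(-104, 47), A) = Add(Add(-104, 47), Rational(262189, 10)) = Add(-57, Rational(262189, 10)) = Rational(261619, 10)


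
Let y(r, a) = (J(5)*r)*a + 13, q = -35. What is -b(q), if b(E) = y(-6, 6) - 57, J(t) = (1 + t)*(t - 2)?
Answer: 692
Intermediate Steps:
J(t) = (1 + t)*(-2 + t)
y(r, a) = 13 + 18*a*r (y(r, a) = ((-2 + 5² - 1*5)*r)*a + 13 = ((-2 + 25 - 5)*r)*a + 13 = (18*r)*a + 13 = 18*a*r + 13 = 13 + 18*a*r)
b(E) = -692 (b(E) = (13 + 18*6*(-6)) - 57 = (13 - 648) - 57 = -635 - 57 = -692)
-b(q) = -1*(-692) = 692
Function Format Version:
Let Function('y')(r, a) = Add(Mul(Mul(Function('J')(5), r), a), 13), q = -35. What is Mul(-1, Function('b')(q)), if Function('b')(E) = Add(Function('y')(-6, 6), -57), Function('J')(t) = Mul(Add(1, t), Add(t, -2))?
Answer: 692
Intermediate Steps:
Function('J')(t) = Mul(Add(1, t), Add(-2, t))
Function('y')(r, a) = Add(13, Mul(18, a, r)) (Function('y')(r, a) = Add(Mul(Mul(Add(-2, Pow(5, 2), Mul(-1, 5)), r), a), 13) = Add(Mul(Mul(Add(-2, 25, -5), r), a), 13) = Add(Mul(Mul(18, r), a), 13) = Add(Mul(18, a, r), 13) = Add(13, Mul(18, a, r)))
Function('b')(E) = -692 (Function('b')(E) = Add(Add(13, Mul(18, 6, -6)), -57) = Add(Add(13, -648), -57) = Add(-635, -57) = -692)
Mul(-1, Function('b')(q)) = Mul(-1, -692) = 692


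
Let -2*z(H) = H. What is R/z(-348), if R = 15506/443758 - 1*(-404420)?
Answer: 89732312933/38606946 ≈ 2324.3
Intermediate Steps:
z(H) = -H/2
R = 89732312933/221879 (R = 15506*(1/443758) + 404420 = 7753/221879 + 404420 = 89732312933/221879 ≈ 4.0442e+5)
R/z(-348) = 89732312933/(221879*((-½*(-348)))) = (89732312933/221879)/174 = (89732312933/221879)*(1/174) = 89732312933/38606946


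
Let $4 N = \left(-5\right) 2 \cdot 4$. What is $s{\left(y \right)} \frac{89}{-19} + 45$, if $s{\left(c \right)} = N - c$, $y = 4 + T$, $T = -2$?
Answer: $\frac{1923}{19} \approx 101.21$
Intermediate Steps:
$y = 2$ ($y = 4 - 2 = 2$)
$N = -10$ ($N = \frac{\left(-5\right) 2 \cdot 4}{4} = \frac{\left(-10\right) 4}{4} = \frac{1}{4} \left(-40\right) = -10$)
$s{\left(c \right)} = -10 - c$
$s{\left(y \right)} \frac{89}{-19} + 45 = \left(-10 - 2\right) \frac{89}{-19} + 45 = \left(-10 - 2\right) 89 \left(- \frac{1}{19}\right) + 45 = \left(-12\right) \left(- \frac{89}{19}\right) + 45 = \frac{1068}{19} + 45 = \frac{1923}{19}$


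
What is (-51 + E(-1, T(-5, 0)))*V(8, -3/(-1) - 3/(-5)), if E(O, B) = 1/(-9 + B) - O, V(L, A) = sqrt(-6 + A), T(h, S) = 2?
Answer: -702*I*sqrt(15)/35 ≈ -77.681*I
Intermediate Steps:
(-51 + E(-1, T(-5, 0)))*V(8, -3/(-1) - 3/(-5)) = (-51 + (1 + 9*(-1) - 1*2*(-1))/(-9 + 2))*sqrt(-6 + (-3/(-1) - 3/(-5))) = (-51 + (1 - 9 + 2)/(-7))*sqrt(-6 + (-3*(-1) - 3*(-1/5))) = (-51 - 1/7*(-6))*sqrt(-6 + (3 + 3/5)) = (-51 + 6/7)*sqrt(-6 + 18/5) = -702*I*sqrt(15)/35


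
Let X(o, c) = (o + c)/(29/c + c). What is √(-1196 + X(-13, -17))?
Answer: I*√3355059/53 ≈ 34.56*I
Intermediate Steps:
X(o, c) = (c + o)/(c + 29/c)
√(-1196 + X(-13, -17)) = √(-1196 - 17*(-17 - 13)/(29 + (-17)²)) = √(-1196 - 17*(-30)/(29 + 289)) = √(-1196 - 17*(-30)/318) = √(-1196 - 17*1/318*(-30)) = √(-1196 + 85/53) = √(-63303/53) = I*√3355059/53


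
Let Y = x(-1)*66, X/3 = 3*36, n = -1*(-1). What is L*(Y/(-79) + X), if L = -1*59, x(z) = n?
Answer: -1506270/79 ≈ -19067.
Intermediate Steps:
n = 1
x(z) = 1
X = 324 (X = 3*(3*36) = 3*108 = 324)
L = -59
Y = 66 (Y = 1*66 = 66)
L*(Y/(-79) + X) = -59*(66/(-79) + 324) = -59*(66*(-1/79) + 324) = -59*(-66/79 + 324) = -59*25530/79 = -1506270/79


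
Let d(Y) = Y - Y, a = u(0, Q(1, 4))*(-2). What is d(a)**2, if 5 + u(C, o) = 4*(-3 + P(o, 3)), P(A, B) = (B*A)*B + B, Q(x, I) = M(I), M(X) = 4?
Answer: 0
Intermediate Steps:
Q(x, I) = 4
P(A, B) = B + A*B**2 (P(A, B) = (A*B)*B + B = A*B**2 + B = B + A*B**2)
u(C, o) = -5 + 36*o (u(C, o) = -5 + 4*(-3 + 3*(1 + o*3)) = -5 + 4*(-3 + 3*(1 + 3*o)) = -5 + 4*(-3 + (3 + 9*o)) = -5 + 4*(9*o) = -5 + 36*o)
a = -278 (a = (-5 + 36*4)*(-2) = (-5 + 144)*(-2) = 139*(-2) = -278)
d(Y) = 0
d(a)**2 = 0**2 = 0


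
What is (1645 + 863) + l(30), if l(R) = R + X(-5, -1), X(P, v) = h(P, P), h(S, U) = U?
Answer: 2533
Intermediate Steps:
X(P, v) = P
l(R) = -5 + R (l(R) = R - 5 = -5 + R)
(1645 + 863) + l(30) = (1645 + 863) + (-5 + 30) = 2508 + 25 = 2533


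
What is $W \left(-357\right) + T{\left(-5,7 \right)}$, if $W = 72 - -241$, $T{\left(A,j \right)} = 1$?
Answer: $-111740$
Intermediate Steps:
$W = 313$ ($W = 72 + 241 = 313$)
$W \left(-357\right) + T{\left(-5,7 \right)} = 313 \left(-357\right) + 1 = -111741 + 1 = -111740$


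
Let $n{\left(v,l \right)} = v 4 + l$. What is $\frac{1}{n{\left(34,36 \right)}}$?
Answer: $\frac{1}{172} \approx 0.005814$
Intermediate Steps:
$n{\left(v,l \right)} = l + 4 v$ ($n{\left(v,l \right)} = 4 v + l = l + 4 v$)
$\frac{1}{n{\left(34,36 \right)}} = \frac{1}{36 + 4 \cdot 34} = \frac{1}{36 + 136} = \frac{1}{172}$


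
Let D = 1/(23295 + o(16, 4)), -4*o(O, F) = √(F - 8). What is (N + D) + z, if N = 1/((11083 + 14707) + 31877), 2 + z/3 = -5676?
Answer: -2132207277126012317/125173610700367 + 2*I/2170628101 ≈ -17034.0 + 9.2139e-10*I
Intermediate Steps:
z = -17034 (z = -6 + 3*(-5676) = -6 - 17028 = -17034)
o(O, F) = -√(-8 + F)/4 (o(O, F) = -√(F - 8)/4 = -√(-8 + F)/4)
D = 4*(23295 + I/2)/2170628101 (D = 1/(23295 - √(-8 + 4)/4) = 1/(23295 - I/2) = 4*(23295 + I/2)/2170628101 ≈ 4.2928e-5 + 9.2139e-10*I)
N = 1/57667 (N = 1/(25790 + 31877) = 1/57667 ≈ 1.7341e-5)
(N + D) + z = (1/57667 + (93180/2170628101 + 2*I/2170628101)) - 17034 = (7544039161/125173610700367 + 2*I/2170628101) - 17034 = -2132207277126012317/125173610700367 + 2*I/2170628101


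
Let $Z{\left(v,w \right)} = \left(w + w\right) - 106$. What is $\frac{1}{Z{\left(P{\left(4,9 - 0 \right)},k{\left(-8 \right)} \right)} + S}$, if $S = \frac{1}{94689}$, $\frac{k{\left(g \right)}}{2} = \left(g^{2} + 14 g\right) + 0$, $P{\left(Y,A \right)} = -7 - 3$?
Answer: $- \frac{94689}{28217321} \approx -0.0033557$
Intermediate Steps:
$P{\left(Y,A \right)} = -10$
$k{\left(g \right)} = 2 g^{2} + 28 g$ ($k{\left(g \right)} = 2 \left(\left(g^{2} + 14 g\right) + 0\right) = 2 \left(g^{2} + 14 g\right) = 2 g^{2} + 28 g$)
$Z{\left(v,w \right)} = -106 + 2 w$ ($Z{\left(v,w \right)} = 2 w - 106 = -106 + 2 w$)
$S = \frac{1}{94689} \approx 1.0561 \cdot 10^{-5}$
$\frac{1}{Z{\left(P{\left(4,9 - 0 \right)},k{\left(-8 \right)} \right)} + S} = \frac{1}{\left(-106 + 2 \cdot 2 \left(-8\right) \left(14 - 8\right)\right) + \frac{1}{94689}} = \frac{1}{\left(-106 + 2 \cdot 2 \left(-8\right) 6\right) + \frac{1}{94689}} = \frac{1}{\left(-106 + 2 \left(-96\right)\right) + \frac{1}{94689}} = \frac{1}{\left(-106 - 192\right) + \frac{1}{94689}} = \frac{1}{-298 + \frac{1}{94689}} = \frac{1}{- \frac{28217321}{94689}} = - \frac{94689}{28217321}$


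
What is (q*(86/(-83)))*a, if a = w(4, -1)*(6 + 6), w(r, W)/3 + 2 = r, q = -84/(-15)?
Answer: -173376/415 ≈ -417.77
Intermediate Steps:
q = 28/5 (q = -84*(-1/15) = 28/5 ≈ 5.6000)
w(r, W) = -6 + 3*r
a = 72 (a = (-6 + 3*4)*(6 + 6) = (-6 + 12)*12 = 6*12 = 72)
(q*(86/(-83)))*a = (28*(86/(-83))/5)*72 = (28*(86*(-1/83))/5)*72 = ((28/5)*(-86/83))*72 = -2408/415*72 = -173376/415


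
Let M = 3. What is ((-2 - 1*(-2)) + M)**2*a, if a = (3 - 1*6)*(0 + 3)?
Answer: -81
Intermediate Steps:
a = -9 (a = (3 - 6)*3 = -3*3 = -9)
((-2 - 1*(-2)) + M)**2*a = ((-2 - 1*(-2)) + 3)**2*(-9) = ((-2 + 2) + 3)**2*(-9) = (0 + 3)**2*(-9) = 3**2*(-9) = 9*(-9) = -81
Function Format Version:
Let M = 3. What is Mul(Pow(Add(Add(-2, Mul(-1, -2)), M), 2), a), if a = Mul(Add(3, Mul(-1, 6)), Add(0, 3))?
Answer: -81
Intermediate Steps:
a = -9 (a = Mul(Add(3, -6), 3) = Mul(-3, 3) = -9)
Mul(Pow(Add(Add(-2, Mul(-1, -2)), M), 2), a) = Mul(Pow(Add(Add(-2, Mul(-1, -2)), 3), 2), -9) = Mul(Pow(Add(Add(-2, 2), 3), 2), -9) = Mul(Pow(Add(0, 3), 2), -9) = Mul(Pow(3, 2), -9) = Mul(9, -9) = -81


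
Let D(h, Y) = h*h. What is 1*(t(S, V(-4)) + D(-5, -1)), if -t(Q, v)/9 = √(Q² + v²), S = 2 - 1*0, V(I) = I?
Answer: 25 - 18*√5 ≈ -15.249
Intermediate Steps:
D(h, Y) = h²
S = 2 (S = 2 + 0 = 2)
t(Q, v) = -9*√(Q² + v²)
1*(t(S, V(-4)) + D(-5, -1)) = 1*(-9*√(2² + (-4)²) + (-5)²) = 1*(-9*√(4 + 16) + 25) = 1*(-18*√5 + 25) = 1*(25 - 18*√5) = 25 - 18*√5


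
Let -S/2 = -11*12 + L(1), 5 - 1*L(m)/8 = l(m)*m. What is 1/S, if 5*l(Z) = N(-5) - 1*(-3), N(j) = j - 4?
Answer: 5/824 ≈ 0.0060680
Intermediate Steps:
N(j) = -4 + j
l(Z) = -6/5 (l(Z) = ((-4 - 5) - 1*(-3))/5 = (-9 + 3)/5 = (⅕)*(-6) = -6/5)
L(m) = 40 + 48*m/5 (L(m) = 40 - (-48)*m/5 = 40 + 48*m/5)
S = 824/5 (S = -2*(-11*12 + (40 + (48/5)*1)) = -2*(-132 + (40 + 48/5)) = -2*(-132 + 248/5) = -2*(-412/5) = 824/5 ≈ 164.80)
1/S = 1/(824/5) = 5/824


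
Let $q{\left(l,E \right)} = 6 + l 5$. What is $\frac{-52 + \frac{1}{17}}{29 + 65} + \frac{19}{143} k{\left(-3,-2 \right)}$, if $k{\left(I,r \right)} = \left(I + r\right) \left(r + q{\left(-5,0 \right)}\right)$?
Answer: $\frac{3061741}{228514} \approx 13.398$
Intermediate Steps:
$q{\left(l,E \right)} = 6 + 5 l$
$k{\left(I,r \right)} = \left(-19 + r\right) \left(I + r\right)$ ($k{\left(I,r \right)} = \left(I + r\right) \left(r + \left(6 + 5 \left(-5\right)\right)\right) = \left(I + r\right) \left(r + \left(6 - 25\right)\right) = \left(I + r\right) \left(r - 19\right) = \left(I + r\right) \left(-19 + r\right) = \left(-19 + r\right) \left(I + r\right)$)
$\frac{-52 + \frac{1}{17}}{29 + 65} + \frac{19}{143} k{\left(-3,-2 \right)} = \frac{-52 + \frac{1}{17}}{29 + 65} + \frac{19}{143} \left(\left(-2\right)^{2} - -57 - -38 - -6\right) = \frac{-52 + \frac{1}{17}}{94} + 19 \cdot \frac{1}{143} \left(4 + 57 + 38 + 6\right) = \left(- \frac{883}{17}\right) \frac{1}{94} + \frac{19}{143} \cdot 105 = - \frac{883}{1598} + \frac{1995}{143} = \frac{3061741}{228514}$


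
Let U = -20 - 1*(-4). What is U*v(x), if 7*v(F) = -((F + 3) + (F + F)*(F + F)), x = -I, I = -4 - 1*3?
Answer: 3296/7 ≈ 470.86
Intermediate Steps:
I = -7 (I = -4 - 3 = -7)
U = -16 (U = -20 + 4 = -16)
x = 7 (x = -1*(-7) = 7)
v(F) = -3/7 - 4*F**2/7 - F/7 (v(F) = (-((F + 3) + (F + F)*(F + F)))/7 = (-((3 + F) + (2*F)*(2*F)))/7 = (-((3 + F) + 4*F**2))/7 = (-(3 + F + 4*F**2))/7 = (-3 - F - 4*F**2)/7 = -3/7 - 4*F**2/7 - F/7)
U*v(x) = -16*(-3/7 - 4/7*7**2 - 1/7*7) = -16*(-3/7 - 4/7*49 - 1) = -16*(-3/7 - 28 - 1) = -16*(-206/7) = 3296/7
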